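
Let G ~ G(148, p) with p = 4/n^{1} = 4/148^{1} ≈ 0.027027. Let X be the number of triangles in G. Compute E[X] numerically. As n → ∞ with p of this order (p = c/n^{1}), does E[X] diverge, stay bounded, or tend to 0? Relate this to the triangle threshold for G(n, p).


Number of potential triangles: C(148, 3) = 529396.
Each occurs with probability p³ ≈ (0.027027)³ ≈ 1.97421673e-05.
By linearity: E[X] = C(148, 3)·p³ ≈ 529396 · 1.97421673e-05 ≈ 10.451424.
Here α = 1, so p = 4/n is exactly at the triangle threshold p ~ 1/n. Asymptotically E[X] → c³/6 = 4³/6 = 32/3 ≈ 10.666667, a bounded constant. In this regime the triangle count is asymptotically Poisson(c³/6).

E[X] ≈ 10.451424; in regime p = Θ(1/n^{1}) E[X] stays bounded (at the triangle threshold p ~ 1/n).


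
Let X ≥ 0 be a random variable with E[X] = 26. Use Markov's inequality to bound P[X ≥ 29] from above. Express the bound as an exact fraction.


μ = E[X] = 26, a = 29.
Markov: P[X ≥ 29] ≤ μ/a = (26)/29 = 26/29.
Numerically: ≈ 0.8966.
(Since a = 29 > μ = 26.0000, the bound 26/29 is < 1 and informative.)

P[X ≥ 29] ≤ 26/29 ≈ 0.8966.


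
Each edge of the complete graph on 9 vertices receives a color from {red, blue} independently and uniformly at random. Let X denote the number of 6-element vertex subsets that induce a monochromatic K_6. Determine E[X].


Let X = Σ_S X_S over the C(9, 6) = 84 subsets S of size 6, where X_S = 1 if the K_6 on S is monochromatic.
For a fixed S, the K_6 on S has C(6, 2) = 15 edges. P[all 15 edges red] = (1/2)^15, and likewise for blue, so P[monochromatic] = 2·(1/2)^15 = 2^{1 − 15} = 1/16384.
By linearity: E[X] = C(9, 6) · 2^{1 − 15} = 84 · 1/16384 = 21/4096.
Numerically: E[X] ≈ 0.005.

E[X] = C(9,6)·2^(1−C(6,2)) = 21/4096 ≈ 0.005.


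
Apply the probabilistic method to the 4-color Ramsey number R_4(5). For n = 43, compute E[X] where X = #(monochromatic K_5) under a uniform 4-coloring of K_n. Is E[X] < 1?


E[X] = C(43, 5) · 4^{1 − 10} = 962598 · 4^{−9} = 962598/262144.
As a reduced fraction: E[X] = 481299/131072 ≈ 3.6720.
Is E[X] < 1? NO.
Since E[X] ≥ 1, the first-moment bound is inconclusive at n = 43; it does NOT by itself certify R_4(5) > 43.

E[X] = 481299/131072 ≈ 3.6720; E[X] ≥ 1; first-moment method inconclusive here.


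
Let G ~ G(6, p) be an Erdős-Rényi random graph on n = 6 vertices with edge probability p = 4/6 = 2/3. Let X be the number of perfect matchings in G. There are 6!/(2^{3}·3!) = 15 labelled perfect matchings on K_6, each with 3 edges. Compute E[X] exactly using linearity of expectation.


K_6 has 6!/(2^{3}·3!) = 15 labelled perfect matchings.
For each such perfect matching H, let X_H = 1 if all 3 edges of H are present in G. Then P[X_H = 1] = p^{3} = (2/3)^{3} = 8/27.
By linearity: E[X] = Σ_H E[X_H] = 15 · p^{3} = 15 · 8/27 = 40/9.
Numerically: E[X] ≈ 4.4444.

E[X] = 15 · (2/3)^{3} = 40/9 ≈ 4.4444.


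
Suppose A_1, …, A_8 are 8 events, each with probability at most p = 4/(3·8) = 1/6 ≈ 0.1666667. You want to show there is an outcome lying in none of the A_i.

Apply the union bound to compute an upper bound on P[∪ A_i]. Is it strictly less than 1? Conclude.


Union bound: P[∪_{i=1}^{8} A_i] ≤ Σ_i P[A_i] ≤ 8·p = 8·(1/6) = 4/3.
Numerically: 4/3 ≈ 1.3333333.
Is 4/3 < 1? NO.
Since the bound 4/3 is ≥ 1, the union bound is uninformative here; it does NOT by itself certify existence.

8·p = 4/3 ≈ 1.3333333; existence NOT certified by the union bound.


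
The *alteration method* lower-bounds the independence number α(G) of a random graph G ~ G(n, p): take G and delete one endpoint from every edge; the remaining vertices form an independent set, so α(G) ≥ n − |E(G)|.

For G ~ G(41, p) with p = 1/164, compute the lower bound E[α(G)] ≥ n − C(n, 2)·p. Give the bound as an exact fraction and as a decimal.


E[|E(G)|] = C(41, 2)·p = 820 · (1/164) = 5.
E[α(G)] ≥ n − E[|E(G)|] = 41 − 5 = 36.
Numerically: ≈ 36.00000.
(This is only a lower bound; the true E[α(G)] may be larger.)

E[α(G)] ≥ 36 ≈ 36.00000.


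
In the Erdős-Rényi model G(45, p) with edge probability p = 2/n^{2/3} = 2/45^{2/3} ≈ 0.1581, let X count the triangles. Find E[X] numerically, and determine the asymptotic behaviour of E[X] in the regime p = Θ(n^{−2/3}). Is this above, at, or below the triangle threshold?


Number of potential triangles: C(45, 3) = 14190.
Each occurs with probability p³ ≈ (0.1581)³ ≈ 3.950617e-03.
By linearity: E[X] = C(45, 3)·p³ ≈ 14190 · 3.950617e-03 ≈ 56.0593.
Since α = 2/3 < 1, p = c/n^{2/3} ≫ 1/n is above the triangle threshold p ~ 1/n. Asymptotically E[X] ~ (c³/6)·n^{3(1−α)} = (2³/6)·n^{1} → ∞; triangles are abundant w.h.p.

E[X] ≈ 56.0593; in regime p = Θ(1/n^{2/3}) E[X] diverges (above the triangle threshold p ~ 1/n).


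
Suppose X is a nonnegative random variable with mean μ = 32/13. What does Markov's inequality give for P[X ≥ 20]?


μ = E[X] = 32/13, a = 20.
Markov: P[X ≥ 20] ≤ μ/a = (32/13)/20 = 8/65.
Numerically: ≈ 0.12308.
(Since a = 20 > μ = 2.46154, the bound 8/65 is < 1 and informative.)

P[X ≥ 20] ≤ 8/65 ≈ 0.12308.


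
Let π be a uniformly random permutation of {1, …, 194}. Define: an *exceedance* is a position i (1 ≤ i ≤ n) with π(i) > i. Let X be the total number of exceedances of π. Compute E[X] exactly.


Write X = Σ_{i=1}^{194} X_i, where X_i = 1_{π(i) > i}.
For each fixed i, π(i) is uniform over {1, …, 194} (marginal of a uniform permutation), so P[π(i) > i] = (n − i)/n. Summing: Σ_{i=1}^{194} (n − i)/n = (0 + 1 + … + 193)/194 = 194(194 − 1)/(2·194) = (194 − 1)/2.
Hence E[X] = Σ_{i=1}^{194} (194 − i)/194 = 193/2 ≈ 96.5000.

E[X] = 193/2 = 96.5000.


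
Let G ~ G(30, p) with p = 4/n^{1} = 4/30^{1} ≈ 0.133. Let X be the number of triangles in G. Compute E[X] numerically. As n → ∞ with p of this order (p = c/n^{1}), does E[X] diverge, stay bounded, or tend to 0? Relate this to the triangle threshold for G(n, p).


Number of potential triangles: C(30, 3) = 4060.
Each occurs with probability p³ ≈ (0.133)³ ≈ 2.37037e-03.
By linearity: E[X] = C(30, 3)·p³ ≈ 4060 · 2.37037e-03 ≈ 9.624.
Here α = 1, so p = 4/n is exactly at the triangle threshold p ~ 1/n. Asymptotically E[X] → c³/6 = 4³/6 = 32/3 ≈ 10.667, a bounded constant. In this regime the triangle count is asymptotically Poisson(c³/6).

E[X] ≈ 9.624; in regime p = Θ(1/n^{1}) E[X] stays bounded (at the triangle threshold p ~ 1/n).


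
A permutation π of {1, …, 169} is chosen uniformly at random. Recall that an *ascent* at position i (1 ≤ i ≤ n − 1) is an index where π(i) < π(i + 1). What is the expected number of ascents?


Write X = Σ X_I over i = 1, …, 168, with X_I the indicator of one ascent.
There are 168 indicators.
For each fixed i, the pair (π(i), π(i+1)) is a uniformly random ordered pair of distinct values from {1, …, 169}; by symmetry P[π(i) < π(i+1)] = 1/2.
By linearity: E[X] = 168 · (1/2) = (169 − 1) · (1/2) = 84 ≈ 84.0000.

E[X] = 84 = 84.0000.


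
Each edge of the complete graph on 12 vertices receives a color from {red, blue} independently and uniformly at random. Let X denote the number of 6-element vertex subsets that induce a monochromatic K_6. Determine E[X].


Let X = Σ_S X_S over the C(12, 6) = 924 subsets S of size 6, where X_S = 1 if the K_6 on S is monochromatic.
For a fixed S, the K_6 on S has C(6, 2) = 15 edges. P[all 15 edges red] = (1/2)^15, and likewise for blue, so P[monochromatic] = 2·(1/2)^15 = 2^{1 − 15} = 1/16384.
Summing: E[X] = C(12, 6) · 2^{1 − 15} = 924 · 1/16384 = 231/4096.
Numerically: E[X] ≈ 0.05640.

E[X] = C(12,6)·2^(1−C(6,2)) = 231/4096 ≈ 0.05640.


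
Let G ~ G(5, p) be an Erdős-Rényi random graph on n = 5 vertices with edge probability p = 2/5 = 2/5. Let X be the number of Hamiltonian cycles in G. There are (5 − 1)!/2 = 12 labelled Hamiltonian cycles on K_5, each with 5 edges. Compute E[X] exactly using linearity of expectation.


K_5 has (5 − 1)!/2 = 12 labelled Hamiltonian cycles.
For each such Hamiltonian cycle H, let X_H = 1 if all 5 edges of H are present in G. Then P[X_H = 1] = p^{5} = (2/5)^{5} = 32/3125.
By linearity: E[X] = Σ_H E[X_H] = 12 · p^{5} = 12 · 32/3125 = 384/3125.
Numerically: E[X] ≈ 0.12288.

E[X] = 12 · (2/5)^{5} = 384/3125 ≈ 0.12288.


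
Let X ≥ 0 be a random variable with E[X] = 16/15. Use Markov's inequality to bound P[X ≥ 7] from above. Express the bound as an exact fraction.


μ = E[X] = 16/15, a = 7.
Markov: P[X ≥ 7] ≤ μ/a = (16/15)/7 = 16/105.
Numerically: ≈ 0.1524.
(Since a = 7 > μ = 1.0667, the bound 16/105 is < 1 and informative.)

P[X ≥ 7] ≤ 16/105 ≈ 0.1524.


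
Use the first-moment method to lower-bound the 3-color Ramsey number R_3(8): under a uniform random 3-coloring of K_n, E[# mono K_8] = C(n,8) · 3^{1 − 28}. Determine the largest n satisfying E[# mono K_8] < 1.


We need C(n, 8) · 3^{1 − 28} < 1, i.e. C(n, 8) < 3^{28 − 1} = 7625597484987.
Check values of n near the boundary:
  n = 153: C(153, 8) = 6183023199255; 6183023199255 < 7625597484987? YES
  n = 154: C(154, 8) = 6521818990995; 6521818990995 < 7625597484987? YES
  n = 155: C(155, 8) = 6876747915675; 6876747915675 < 7625597484987? YES
  n = 156: C(156, 8) = 7248464019225; 7248464019225 < 7625597484987? YES
  n = 157: C(157, 8) = 7637643295425; 7637643295425 < 7625597484987? NO
  n = 158: C(158, 8) = 8044984271181; 8044984271181 < 7625597484987? NO
The largest n with C(n, 8) < 7625597484987 is n = 156 (where E[X] = 805384891025/847288609443 ≈ 0.951). Hence R_3(8) > 156, i.e. R_3(8) ≥ 157.

Largest n = 156; hence R_3(8) > 156.


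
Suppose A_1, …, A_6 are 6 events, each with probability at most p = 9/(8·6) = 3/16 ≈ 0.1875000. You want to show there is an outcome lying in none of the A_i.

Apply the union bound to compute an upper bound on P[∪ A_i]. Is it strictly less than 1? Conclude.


Union bound: P[∪_{i=1}^{6} A_i] ≤ Σ_i P[A_i] ≤ 6·p = 6·(3/16) = 9/8.
Numerically: 9/8 ≈ 1.1250000.
Is 9/8 < 1? NO.
Since the bound 9/8 is ≥ 1, the union bound is uninformative here; it does NOT by itself certify existence.

6·p = 9/8 ≈ 1.1250000; existence NOT certified by the union bound.


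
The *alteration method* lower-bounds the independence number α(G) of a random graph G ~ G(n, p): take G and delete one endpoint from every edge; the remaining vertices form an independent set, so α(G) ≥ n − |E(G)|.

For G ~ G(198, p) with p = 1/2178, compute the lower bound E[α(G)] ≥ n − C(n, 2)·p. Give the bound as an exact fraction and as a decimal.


E[|E(G)|] = C(198, 2)·p = 19503 · (1/2178) = 197/22.
E[α(G)] ≥ n − E[|E(G)|] = 198 − 197/22 = 4159/22.
Numerically: ≈ 189.045455.
(This is only a lower bound; the true E[α(G)] may be larger.)

E[α(G)] ≥ 4159/22 ≈ 189.045455.


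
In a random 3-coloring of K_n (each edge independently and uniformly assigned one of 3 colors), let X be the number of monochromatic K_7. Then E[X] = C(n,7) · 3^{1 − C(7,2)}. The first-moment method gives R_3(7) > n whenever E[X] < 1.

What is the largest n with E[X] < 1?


We need C(n, 7) · 3^{1 − 21} < 1, i.e. C(n, 7) < 3^{21 − 1} = 3486784401.
Check values of n near the boundary:
  n = 80: C(80, 7) = 3176716400; 3176716400 < 3486784401? YES
  n = 81: C(81, 7) = 3477216600; 3477216600 < 3486784401? YES
  n = 82: C(82, 7) = 3801756816; 3801756816 < 3486784401? NO
The largest n with C(n, 7) < 3486784401 is n = 81 (where E[X] = 42928600/43046721 ≈ 0.997256). Hence R_3(7) > 81, i.e. R_3(7) ≥ 82.

Largest n = 81; hence R_3(7) > 81.


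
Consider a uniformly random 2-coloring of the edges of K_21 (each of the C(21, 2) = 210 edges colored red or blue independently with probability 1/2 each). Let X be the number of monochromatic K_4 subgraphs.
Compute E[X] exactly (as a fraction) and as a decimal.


Let X = Σ_S X_S over the C(21, 4) = 5985 subsets S of size 4, where X_S = 1 if the K_4 on S is monochromatic.
For a fixed S, the K_4 on S has C(4, 2) = 6 edges. P[all 6 edges red] = (1/2)^6, and likewise for blue, so P[monochromatic] = 2·(1/2)^6 = 2^{1 − 6} = 1/32.
By linearity of expectation: E[X] = C(21, 4) · 2^{1 − 6} = 5985 · 1/32 = 5985/32.
Numerically: E[X] ≈ 187.031250.

E[X] = C(21,4)·2^(1−C(4,2)) = 5985/32 ≈ 187.031250.


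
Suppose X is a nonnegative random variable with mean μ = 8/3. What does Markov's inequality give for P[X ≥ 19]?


μ = E[X] = 8/3, a = 19.
Markov: P[X ≥ 19] ≤ μ/a = (8/3)/19 = 8/57.
Numerically: ≈ 0.140.
(Since a = 19 > μ = 2.667, the bound 8/57 is < 1 and informative.)

P[X ≥ 19] ≤ 8/57 ≈ 0.140.


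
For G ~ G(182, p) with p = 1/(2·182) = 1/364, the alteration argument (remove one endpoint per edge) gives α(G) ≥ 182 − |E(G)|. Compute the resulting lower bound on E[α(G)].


E[|E(G)|] = C(182, 2)·p = 16471 · (1/364) = 181/4.
E[α(G)] ≥ n − E[|E(G)|] = 182 − 181/4 = 547/4.
Numerically: ≈ 136.75000.
(This is only a lower bound; the true E[α(G)] may be larger.)

E[α(G)] ≥ 547/4 ≈ 136.75000.


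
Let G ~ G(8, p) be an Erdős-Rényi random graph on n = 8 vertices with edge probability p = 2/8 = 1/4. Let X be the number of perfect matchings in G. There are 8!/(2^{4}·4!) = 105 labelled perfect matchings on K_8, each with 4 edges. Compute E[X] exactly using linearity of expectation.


K_8 has 8!/(2^{4}·4!) = 105 labelled perfect matchings.
For each such perfect matching H, let X_H = 1 if all 4 edges of H are present in G. Then P[X_H = 1] = p^{4} = (1/4)^{4} = 1/256.
Summing the indicators: E[X] = Σ_H E[X_H] = 105 · p^{4} = 105 · 1/256 = 105/256.
Numerically: E[X] ≈ 0.4102.

E[X] = 105 · (1/4)^{4} = 105/256 ≈ 0.4102.


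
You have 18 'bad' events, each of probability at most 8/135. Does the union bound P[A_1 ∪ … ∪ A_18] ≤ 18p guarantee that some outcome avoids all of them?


Union bound: P[∪_{i=1}^{18} A_i] ≤ Σ_i P[A_i] ≤ 18·p = 18·(8/135) = 16/15.
Numerically: 16/15 ≈ 1.0667.
Is 16/15 < 1? NO.
Since the bound 16/15 is ≥ 1, the union bound is uninformative here; it does NOT by itself certify existence.

18·p = 16/15 ≈ 1.0667; existence NOT certified by the union bound.


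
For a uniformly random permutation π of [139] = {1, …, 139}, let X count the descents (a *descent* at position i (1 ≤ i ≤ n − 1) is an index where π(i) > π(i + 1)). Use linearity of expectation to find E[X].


Write X = Σ X_I over i = 1, …, 138, with X_I the indicator of one descent.
There are 138 indicators.
For each fixed i, the pair (π(i), π(i+1)) is a uniformly random ordered pair of distinct values from {1, …, 139}; by symmetry P[π(i) > π(i+1)] = 1/2.
By linearity: E[X] = 138 · (1/2) = (139 − 1) · (1/2) = 69 ≈ 69.000.

E[X] = 69 = 69.000.


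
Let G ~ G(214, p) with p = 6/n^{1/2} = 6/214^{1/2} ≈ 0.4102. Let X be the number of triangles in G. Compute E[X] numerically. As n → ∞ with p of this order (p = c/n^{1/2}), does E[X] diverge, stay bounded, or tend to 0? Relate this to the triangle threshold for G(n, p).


Number of potential triangles: C(214, 3) = 1610564.
Each occurs with probability p³ ≈ (0.4102)³ ≈ 6.899746e-02.
By linearity: E[X] = C(214, 3)·p³ ≈ 1610564 · 6.899746e-02 ≈ 111124.8220.
Since α = 1/2 < 1, p = c/n^{1/2} ≫ 1/n is above the triangle threshold p ~ 1/n. Asymptotically E[X] ~ (c³/6)·n^{3(1−α)} = (6³/6)·n^{1.5} → ∞; triangles are abundant w.h.p.

E[X] ≈ 111124.8220; in regime p = Θ(1/n^{1/2}) E[X] diverges (above the triangle threshold p ~ 1/n).


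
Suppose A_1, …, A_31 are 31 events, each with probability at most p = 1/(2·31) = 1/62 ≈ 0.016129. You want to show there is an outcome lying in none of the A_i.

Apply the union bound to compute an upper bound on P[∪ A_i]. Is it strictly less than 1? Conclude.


Union bound: P[∪_{i=1}^{31} A_i] ≤ Σ_i P[A_i] ≤ 31·p = 31·(1/62) = 1/2.
Numerically: 1/2 ≈ 0.500000.
Is 1/2 < 1? YES.
Since P[∪ A_i] ≤ 1/2 < 1, the complement has P[∩ A_i^c] ≥ 1 − 1/2 = 1/2 > 0, so some outcome avoids every A_i.

31·p = 1/2 ≈ 0.500000; existence CERTIFIED by the union bound.


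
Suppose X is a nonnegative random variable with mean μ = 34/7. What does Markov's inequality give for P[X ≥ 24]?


μ = E[X] = 34/7, a = 24.
Markov: P[X ≥ 24] ≤ μ/a = (34/7)/24 = 17/84.
Numerically: ≈ 0.202381.
(Since a = 24 > μ = 4.857143, the bound 17/84 is < 1 and informative.)

P[X ≥ 24] ≤ 17/84 ≈ 0.202381.


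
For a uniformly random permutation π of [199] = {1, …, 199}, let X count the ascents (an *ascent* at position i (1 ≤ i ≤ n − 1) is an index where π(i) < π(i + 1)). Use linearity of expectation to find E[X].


Write X = Σ X_I over i = 1, …, 198, with X_I the indicator of one ascent.
There are 198 indicators.
For each fixed i, the pair (π(i), π(i+1)) is a uniformly random ordered pair of distinct values from {1, …, 199}; by symmetry P[π(i) < π(i+1)] = 1/2.
By linearity: E[X] = 198 · (1/2) = (199 − 1) · (1/2) = 99 ≈ 99.000.

E[X] = 99 = 99.000.


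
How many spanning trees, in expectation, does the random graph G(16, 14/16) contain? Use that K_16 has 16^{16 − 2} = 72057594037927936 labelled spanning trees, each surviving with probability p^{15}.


K_16 has 16^{16 − 2} = 72057594037927936 labelled spanning trees.
For each such spanning tree H, let X_H = 1 if all 15 edges of H are present in G. Then P[X_H = 1] = p^{15} = (7/8)^{15} = 4747561509943/35184372088832.
Summing the indicators: E[X] = Σ_H E[X_H] = 72057594037927936 · p^{15} = 72057594037927936 · 4747561509943/35184372088832 = 9723005972363264.
Numerically: E[X] ≈ 9.72e+15.

E[X] = 72057594037927936 · (7/8)^{15} = 9723005972363264 ≈ 9.72e+15.


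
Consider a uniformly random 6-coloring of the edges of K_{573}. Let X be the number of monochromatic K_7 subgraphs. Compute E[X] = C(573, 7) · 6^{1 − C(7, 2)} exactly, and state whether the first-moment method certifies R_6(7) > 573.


E[X] = C(573, 7) · 6^{1 − 21} = 3878597732564412 · 6^{−20} = 3878597732564412/3656158440062976.
As a reduced fraction: E[X] = 11970980656063/11284439629824 ≈ 1.0608.
Is E[X] < 1? NO.
Since E[X] ≥ 1, the first-moment bound is inconclusive at n = 573; it does NOT by itself certify R_6(7) > 573.

E[X] = 11970980656063/11284439629824 ≈ 1.0608; E[X] ≥ 1; first-moment method inconclusive here.


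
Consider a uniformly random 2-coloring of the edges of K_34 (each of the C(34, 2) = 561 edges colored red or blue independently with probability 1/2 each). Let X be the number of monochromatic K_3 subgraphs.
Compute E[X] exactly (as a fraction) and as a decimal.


Let X = Σ_S X_S over the C(34, 3) = 5984 subsets S of size 3, where X_S = 1 if the K_3 on S is monochromatic.
For a fixed S, the K_3 on S has C(3, 2) = 3 edges. P[all 3 edges red] = (1/2)^3, and likewise for blue, so P[monochromatic] = 2·(1/2)^3 = 2^{1 − 3} = 1/4.
By linearity of expectation: E[X] = C(34, 3) · 2^{1 − 3} = 5984 · 1/4 = 1496.
Numerically: E[X] ≈ 1496.000.

E[X] = C(34,3)·2^(1−C(3,2)) = 1496 ≈ 1496.000.


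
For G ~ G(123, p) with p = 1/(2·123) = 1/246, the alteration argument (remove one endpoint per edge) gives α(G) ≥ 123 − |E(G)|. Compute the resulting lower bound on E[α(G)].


E[|E(G)|] = C(123, 2)·p = 7503 · (1/246) = 61/2.
E[α(G)] ≥ n − E[|E(G)|] = 123 − 61/2 = 185/2.
Numerically: ≈ 92.50000.
(This is only a lower bound; the true E[α(G)] may be larger.)

E[α(G)] ≥ 185/2 ≈ 92.50000.


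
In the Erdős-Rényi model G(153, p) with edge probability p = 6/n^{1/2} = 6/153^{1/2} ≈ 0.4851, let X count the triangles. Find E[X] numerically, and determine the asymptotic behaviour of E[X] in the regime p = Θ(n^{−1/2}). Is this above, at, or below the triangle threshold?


Number of potential triangles: C(153, 3) = 585276.
Each occurs with probability p³ ≈ (0.4851)³ ≈ 1.141344e-01.
By linearity: E[X] = C(153, 3)·p³ ≈ 585276 · 1.141344e-01 ≈ 66800.1320.
Since α = 1/2 < 1, p = c/n^{1/2} ≫ 1/n is above the triangle threshold p ~ 1/n. Asymptotically E[X] ~ (c³/6)·n^{3(1−α)} = (6³/6)·n^{1.5} → ∞; triangles are abundant w.h.p.

E[X] ≈ 66800.1320; in regime p = Θ(1/n^{1/2}) E[X] diverges (above the triangle threshold p ~ 1/n).


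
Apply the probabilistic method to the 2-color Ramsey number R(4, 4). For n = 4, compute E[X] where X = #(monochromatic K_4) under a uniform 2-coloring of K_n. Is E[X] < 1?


E[X] = C(4, 4) · 2^{1 − 6} = 1 · 2^{−5} = 1/32.
As a reduced fraction: E[X] = 1/32 ≈ 0.031.
Is E[X] < 1? YES.
Since E[X] < 1, there exists a 2-coloring of K_{4} with no monochromatic K_4; hence R(4, 4) > 4.

E[X] = 1/32 ≈ 0.031; E[X] < 1, so R(4, 4) > 4.


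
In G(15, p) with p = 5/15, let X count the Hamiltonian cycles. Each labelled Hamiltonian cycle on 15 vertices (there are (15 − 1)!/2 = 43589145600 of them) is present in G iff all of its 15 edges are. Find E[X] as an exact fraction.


K_15 has (15 − 1)!/2 = 43589145600 labelled Hamiltonian cycles.
For each such Hamiltonian cycle H, let X_H = 1 if all 15 edges of H are present in G. Then P[X_H = 1] = p^{15} = (1/3)^{15} = 1/14348907.
Summing the indicators: E[X] = Σ_H E[X_H] = 43589145600 · p^{15} = 43589145600 · 1/14348907 = 179379200/59049.
Numerically: E[X] ≈ 3037.8.

E[X] = 43589145600 · (1/3)^{15} = 179379200/59049 ≈ 3037.8.


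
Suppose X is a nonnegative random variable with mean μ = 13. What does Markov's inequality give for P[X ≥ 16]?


μ = E[X] = 13, a = 16.
Markov: P[X ≥ 16] ≤ μ/a = (13)/16 = 13/16.
Numerically: ≈ 0.8125.
(Since a = 16 > μ = 13.0000, the bound 13/16 is < 1 and informative.)

P[X ≥ 16] ≤ 13/16 ≈ 0.8125.


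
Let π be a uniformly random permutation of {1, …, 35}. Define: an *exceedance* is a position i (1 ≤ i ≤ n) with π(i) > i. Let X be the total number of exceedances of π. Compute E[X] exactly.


Write X = Σ_{i=1}^{35} X_i, where X_i = 1_{π(i) > i}.
For each fixed i, π(i) is uniform over {1, …, 35} (marginal of a uniform permutation), so P[π(i) > i] = (n − i)/n. Summing: Σ_{i=1}^{35} (n − i)/n = (0 + 1 + … + 34)/35 = 35(35 − 1)/(2·35) = (35 − 1)/2.
Hence E[X] = Σ_{i=1}^{35} (35 − i)/35 = 17 ≈ 17.000.

E[X] = 17 = 17.000.


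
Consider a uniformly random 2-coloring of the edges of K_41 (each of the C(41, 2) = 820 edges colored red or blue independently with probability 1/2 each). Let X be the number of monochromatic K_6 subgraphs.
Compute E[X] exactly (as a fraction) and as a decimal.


Let X = Σ_S X_S over the C(41, 6) = 4496388 subsets S of size 6, where X_S = 1 if the K_6 on S is monochromatic.
For a fixed S, the K_6 on S has C(6, 2) = 15 edges. P[all 15 edges red] = (1/2)^15, and likewise for blue, so P[monochromatic] = 2·(1/2)^15 = 2^{1 − 15} = 1/16384.
By linearity of expectation: E[X] = C(41, 6) · 2^{1 − 15} = 4496388 · 1/16384 = 1124097/4096.
Numerically: E[X] ≈ 274.43774.

E[X] = C(41,6)·2^(1−C(6,2)) = 1124097/4096 ≈ 274.43774.


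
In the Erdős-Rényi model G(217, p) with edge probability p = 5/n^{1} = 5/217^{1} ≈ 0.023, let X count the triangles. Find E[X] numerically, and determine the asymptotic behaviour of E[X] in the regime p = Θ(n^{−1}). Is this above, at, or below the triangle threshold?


Number of potential triangles: C(217, 3) = 1679580.
Each occurs with probability p³ ≈ (0.023)³ ≈ 1.22329e-05.
By linearity: E[X] = C(217, 3)·p³ ≈ 1679580 · 1.22329e-05 ≈ 20.546.
Here α = 1, so p = 5/n is exactly at the triangle threshold p ~ 1/n. Asymptotically E[X] → c³/6 = 5³/6 = 125/6 ≈ 20.833, a bounded constant. In this regime the triangle count is asymptotically Poisson(c³/6).

E[X] ≈ 20.546; in regime p = Θ(1/n^{1}) E[X] stays bounded (at the triangle threshold p ~ 1/n).


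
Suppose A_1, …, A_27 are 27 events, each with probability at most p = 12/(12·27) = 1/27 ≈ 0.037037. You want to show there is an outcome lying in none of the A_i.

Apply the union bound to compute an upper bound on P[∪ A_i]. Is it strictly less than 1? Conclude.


Union bound: P[∪_{i=1}^{27} A_i] ≤ Σ_i P[A_i] ≤ 27·p = 27·(1/27) = 1.
Numerically: 1 ≈ 1.000000.
Is 1 < 1? NO.
Since the bound 1 is ≥ 1, the union bound is uninformative here; it does NOT by itself certify existence.

27·p = 1 ≈ 1.000000; existence NOT certified by the union bound.


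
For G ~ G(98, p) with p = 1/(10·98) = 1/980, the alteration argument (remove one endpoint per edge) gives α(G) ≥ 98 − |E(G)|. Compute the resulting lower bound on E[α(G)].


E[|E(G)|] = C(98, 2)·p = 4753 · (1/980) = 97/20.
E[α(G)] ≥ n − E[|E(G)|] = 98 − 97/20 = 1863/20.
Numerically: ≈ 93.150000.
(This is only a lower bound; the true E[α(G)] may be larger.)

E[α(G)] ≥ 1863/20 ≈ 93.150000.


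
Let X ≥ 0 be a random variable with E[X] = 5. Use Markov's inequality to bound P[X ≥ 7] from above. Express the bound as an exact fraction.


μ = E[X] = 5, a = 7.
Markov: P[X ≥ 7] ≤ μ/a = (5)/7 = 5/7.
Numerically: ≈ 0.7143.
(Since a = 7 > μ = 5.0000, the bound 5/7 is < 1 and informative.)

P[X ≥ 7] ≤ 5/7 ≈ 0.7143.


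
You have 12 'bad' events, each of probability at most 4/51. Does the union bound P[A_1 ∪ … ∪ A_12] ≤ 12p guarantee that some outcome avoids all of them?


Union bound: P[∪_{i=1}^{12} A_i] ≤ Σ_i P[A_i] ≤ 12·p = 12·(4/51) = 16/17.
Numerically: 16/17 ≈ 0.941.
Is 16/17 < 1? YES.
Since P[∪ A_i] ≤ 16/17 < 1, the complement has P[∩ A_i^c] ≥ 1 − 16/17 = 1/17 > 0, so some outcome avoids every A_i.

12·p = 16/17 ≈ 0.941; existence CERTIFIED by the union bound.


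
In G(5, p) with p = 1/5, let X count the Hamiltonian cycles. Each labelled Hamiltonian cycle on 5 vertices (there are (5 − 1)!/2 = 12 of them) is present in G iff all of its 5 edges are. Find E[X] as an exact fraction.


K_5 has (5 − 1)!/2 = 12 labelled Hamiltonian cycles.
For each such Hamiltonian cycle H, let X_H = 1 if all 5 edges of H are present in G. Then P[X_H = 1] = p^{5} = (1/5)^{5} = 1/3125.
By linearity of expectation: E[X] = Σ_H E[X_H] = 12 · p^{5} = 12 · 1/3125 = 12/3125.
Numerically: E[X] ≈ 0.00384.

E[X] = 12 · (1/5)^{5} = 12/3125 ≈ 0.00384.


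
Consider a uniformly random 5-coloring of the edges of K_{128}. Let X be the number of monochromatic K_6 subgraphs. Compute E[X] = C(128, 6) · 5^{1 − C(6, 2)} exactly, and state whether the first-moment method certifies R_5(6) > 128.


E[X] = C(128, 6) · 5^{1 − 15} = 5423611200 · 5^{−14} = 5423611200/6103515625.
As a reduced fraction: E[X] = 216944448/244140625 ≈ 0.8886.
Is E[X] < 1? YES.
Since E[X] < 1, there exists a 5-coloring of K_{128} with no monochromatic K_6; hence R_5(6) > 128.

E[X] = 216944448/244140625 ≈ 0.8886; E[X] < 1, so R_5(6) > 128.


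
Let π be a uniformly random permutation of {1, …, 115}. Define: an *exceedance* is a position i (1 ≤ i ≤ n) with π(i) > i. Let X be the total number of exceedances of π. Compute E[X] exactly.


Write X = Σ_{i=1}^{115} X_i, where X_i = 1_{π(i) > i}.
For each fixed i, π(i) is uniform over {1, …, 115} (marginal of a uniform permutation), so P[π(i) > i] = (n − i)/n. Summing: Σ_{i=1}^{115} (n − i)/n = (0 + 1 + … + 114)/115 = 115(115 − 1)/(2·115) = (115 − 1)/2.
Hence E[X] = Σ_{i=1}^{115} (115 − i)/115 = 57 ≈ 57.000000.

E[X] = 57 = 57.000000.


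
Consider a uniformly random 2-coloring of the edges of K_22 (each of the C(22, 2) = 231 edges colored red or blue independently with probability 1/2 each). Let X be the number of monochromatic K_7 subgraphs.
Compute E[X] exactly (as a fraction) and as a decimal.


Let X = Σ_S X_S over the C(22, 7) = 170544 subsets S of size 7, where X_S = 1 if the K_7 on S is monochromatic.
For a fixed S, the K_7 on S has C(7, 2) = 21 edges. P[all 21 edges red] = (1/2)^21, and likewise for blue, so P[monochromatic] = 2·(1/2)^21 = 2^{1 − 21} = 1/1048576.
By linearity: E[X] = C(22, 7) · 2^{1 − 21} = 170544 · 1/1048576 = 10659/65536.
Numerically: E[X] ≈ 0.1626.

E[X] = C(22,7)·2^(1−C(7,2)) = 10659/65536 ≈ 0.1626.


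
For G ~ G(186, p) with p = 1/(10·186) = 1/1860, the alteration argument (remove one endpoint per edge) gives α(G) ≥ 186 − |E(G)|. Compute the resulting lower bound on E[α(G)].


E[|E(G)|] = C(186, 2)·p = 17205 · (1/1860) = 37/4.
E[α(G)] ≥ n − E[|E(G)|] = 186 − 37/4 = 707/4.
Numerically: ≈ 176.750.
(This is only a lower bound; the true E[α(G)] may be larger.)

E[α(G)] ≥ 707/4 ≈ 176.750.


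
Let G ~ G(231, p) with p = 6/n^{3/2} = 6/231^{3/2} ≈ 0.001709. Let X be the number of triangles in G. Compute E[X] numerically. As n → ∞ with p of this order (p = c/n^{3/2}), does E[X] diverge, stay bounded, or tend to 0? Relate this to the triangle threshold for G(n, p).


Number of potential triangles: C(231, 3) = 2027795.
Each occurs with probability p³ ≈ (0.001709)³ ≈ 4.991141e-09.
By linearity: E[X] = C(231, 3)·p³ ≈ 2027795 · 4.991141e-09 ≈ 0.0101.
Since α = 3/2 > 1, p = c/n^{3/2} = o(1/n) is below the triangle threshold p ~ 1/n. Asymptotically E[X] ~ (c³/6)·n^{3(1−α)} = (6³/6)·n^{-1.5} → 0, so by Markov's inequality G has no triangles w.h.p.

E[X] ≈ 0.0101; in regime p = Θ(1/n^{3/2}) E[X] tends to 0 (below the triangle threshold p ~ 1/n).


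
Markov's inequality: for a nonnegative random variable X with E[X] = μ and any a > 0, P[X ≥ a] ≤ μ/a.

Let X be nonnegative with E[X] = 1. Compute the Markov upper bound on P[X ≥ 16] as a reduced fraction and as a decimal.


μ = E[X] = 1, a = 16.
Markov: P[X ≥ 16] ≤ μ/a = (1)/16 = 1/16.
Numerically: ≈ 0.06250.
(Since a = 16 > μ = 1.00000, the bound 1/16 is < 1 and informative.)

P[X ≥ 16] ≤ 1/16 ≈ 0.06250.


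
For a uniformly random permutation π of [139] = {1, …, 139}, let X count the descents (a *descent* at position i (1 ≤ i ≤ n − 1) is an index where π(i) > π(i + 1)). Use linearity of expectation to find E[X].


Write X = Σ X_I over i = 1, …, 138, with X_I the indicator of one descent.
There are 138 indicators.
For each fixed i, the pair (π(i), π(i+1)) is a uniformly random ordered pair of distinct values from {1, …, 139}; by symmetry P[π(i) > π(i+1)] = 1/2.
By linearity: E[X] = 138 · (1/2) = (139 − 1) · (1/2) = 69 ≈ 69.000.

E[X] = 69 = 69.000.


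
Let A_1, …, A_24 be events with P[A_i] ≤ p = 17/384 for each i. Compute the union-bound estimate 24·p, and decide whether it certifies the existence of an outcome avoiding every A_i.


Union bound: P[∪_{i=1}^{24} A_i] ≤ Σ_i P[A_i] ≤ 24·p = 24·(17/384) = 17/16.
Numerically: 17/16 ≈ 1.0625.
Is 17/16 < 1? NO.
Since the bound 17/16 is ≥ 1, the union bound is uninformative here; it does NOT by itself certify existence.

24·p = 17/16 ≈ 1.0625; existence NOT certified by the union bound.


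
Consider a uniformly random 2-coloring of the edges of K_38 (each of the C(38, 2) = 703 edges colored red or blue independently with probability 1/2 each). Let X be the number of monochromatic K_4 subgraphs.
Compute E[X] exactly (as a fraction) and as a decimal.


Let X = Σ_S X_S over the C(38, 4) = 73815 subsets S of size 4, where X_S = 1 if the K_4 on S is monochromatic.
For a fixed S, the K_4 on S has C(4, 2) = 6 edges. P[all 6 edges red] = (1/2)^6, and likewise for blue, so P[monochromatic] = 2·(1/2)^6 = 2^{1 − 6} = 1/32.
By linearity: E[X] = C(38, 4) · 2^{1 − 6} = 73815 · 1/32 = 73815/32.
Numerically: E[X] ≈ 2306.71875.

E[X] = C(38,4)·2^(1−C(4,2)) = 73815/32 ≈ 2306.71875.


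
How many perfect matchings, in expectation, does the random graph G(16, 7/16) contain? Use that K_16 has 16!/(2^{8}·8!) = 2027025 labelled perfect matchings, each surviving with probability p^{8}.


K_16 has 16!/(2^{8}·8!) = 2027025 labelled perfect matchings.
For each such perfect matching H, let X_H = 1 if all 8 edges of H are present in G. Then P[X_H = 1] = p^{8} = (7/16)^{8} = 5764801/4294967296.
By linearity of expectation: E[X] = Σ_H E[X_H] = 2027025 · p^{8} = 2027025 · 5764801/4294967296 = 11685395747025/4294967296.
Numerically: E[X] ≈ 2721.

E[X] = 2027025 · (7/16)^{8} = 11685395747025/4294967296 ≈ 2721.


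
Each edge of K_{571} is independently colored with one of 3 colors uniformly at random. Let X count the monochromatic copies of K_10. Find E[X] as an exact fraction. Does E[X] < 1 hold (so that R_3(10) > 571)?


E[X] = C(571, 10) · 3^{1 − 45} = 937951290893172842001 · 3^{−44} = 937951290893172842001/984770902183611232881.
As a reduced fraction: E[X] = 104216810099241426889/109418989131512359209 ≈ 0.952.
Is E[X] < 1? YES.
Since E[X] < 1, there exists a 3-coloring of K_{571} with no monochromatic K_10; hence R_3(10) > 571.

E[X] = 104216810099241426889/109418989131512359209 ≈ 0.952; E[X] < 1, so R_3(10) > 571.


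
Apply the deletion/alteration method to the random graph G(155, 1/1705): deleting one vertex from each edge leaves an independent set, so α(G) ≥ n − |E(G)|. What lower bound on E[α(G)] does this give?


E[|E(G)|] = C(155, 2)·p = 11935 · (1/1705) = 7.
E[α(G)] ≥ n − E[|E(G)|] = 155 − 7 = 148.
Numerically: ≈ 148.000.
(This is only a lower bound; the true E[α(G)] may be larger.)

E[α(G)] ≥ 148 ≈ 148.000.


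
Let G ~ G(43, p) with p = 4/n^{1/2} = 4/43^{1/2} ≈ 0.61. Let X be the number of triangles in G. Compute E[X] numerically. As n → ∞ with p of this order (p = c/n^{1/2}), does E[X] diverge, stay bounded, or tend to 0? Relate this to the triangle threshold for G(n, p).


Number of potential triangles: C(43, 3) = 12341.
Each occurs with probability p³ ≈ (0.61)³ ≈ 2.26975e-01.
By linearity: E[X] = C(43, 3)·p³ ≈ 12341 · 2.26975e-01 ≈ 2801.094.
Since α = 1/2 < 1, p = c/n^{1/2} ≫ 1/n is above the triangle threshold p ~ 1/n. Asymptotically E[X] ~ (c³/6)·n^{3(1−α)} = (4³/6)·n^{1.5} → ∞; triangles are abundant w.h.p.

E[X] ≈ 2801.094; in regime p = Θ(1/n^{1/2}) E[X] diverges (above the triangle threshold p ~ 1/n).


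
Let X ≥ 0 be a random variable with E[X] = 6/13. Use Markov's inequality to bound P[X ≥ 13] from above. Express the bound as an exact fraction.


μ = E[X] = 6/13, a = 13.
Markov: P[X ≥ 13] ≤ μ/a = (6/13)/13 = 6/169.
Numerically: ≈ 0.036.
(Since a = 13 > μ = 0.462, the bound 6/169 is < 1 and informative.)

P[X ≥ 13] ≤ 6/169 ≈ 0.036.


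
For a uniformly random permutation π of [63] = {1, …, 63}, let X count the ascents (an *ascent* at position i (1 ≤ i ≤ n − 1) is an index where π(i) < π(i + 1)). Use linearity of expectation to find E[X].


Write X = Σ X_I over i = 1, …, 62, with X_I the indicator of one ascent.
There are 62 indicators.
For each fixed i, the pair (π(i), π(i+1)) is a uniformly random ordered pair of distinct values from {1, …, 63}; by symmetry P[π(i) < π(i+1)] = 1/2.
By linearity: E[X] = 62 · (1/2) = (63 − 1) · (1/2) = 31 ≈ 31.000000.

E[X] = 31 = 31.000000.


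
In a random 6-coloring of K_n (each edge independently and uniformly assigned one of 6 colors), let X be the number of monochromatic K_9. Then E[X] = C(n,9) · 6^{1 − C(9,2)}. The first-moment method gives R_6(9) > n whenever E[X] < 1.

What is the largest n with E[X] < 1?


We need C(n, 9) · 6^{1 − 36} < 1, i.e. C(n, 9) < 6^{36 − 1} = 1719070799748422591028658176.
Check values of n near the boundary:
  n = 4402: C(4402, 9) = 1696419745356657449393393700; 1696419745356657449393393700 < 1719070799748422591028658176? YES
  n = 4403: C(4403, 9) = 1699894433046281918452233150; 1699894433046281918452233150 < 1719070799748422591028658176? YES
  n = 4404: C(4404, 9) = 1703375445537161676647015880; 1703375445537161676647015880 < 1719070799748422591028658176? YES
  n = 4405: C(4405, 9) = 1706862792900636302463627150; 1706862792900636302463627150 < 1719070799748422591028658176? YES
  n = 4406: C(4406, 9) = 1710356485221788389505285700; 1710356485221788389505285700 < 1719070799748422591028658176? YES
  n = 4407: C(4407, 9) = 1713856532599459170657070050; 1713856532599459170657070050 < 1719070799748422591028658176? YES
  n = 4408: C(4408, 9) = 1717362945146264156457459600; 1717362945146264156457459600 < 1719070799748422591028658176? YES
  n = 4409: C(4409, 9) = 1720875732988608787686577131; 1720875732988608787686577131 < 1719070799748422591028658176? NO
  n = 4410: C(4410, 9) = 1724394906266704102180823710; 1724394906266704102180823710 < 1719070799748422591028658176? NO
  n = 4411: C(4411, 9) = 1727920475134582415883601405; 1727920475134582415883601405 < 1719070799748422591028658176? NO
The largest n with C(n, 9) < 1719070799748422591028658176 is n = 4408 (where E[X] = 35778394690547169926197075/35813974994758803979763712 ≈ 0.9990065). Hence R_6(9) > 4408, i.e. R_6(9) ≥ 4409.

Largest n = 4408; hence R_6(9) > 4408.


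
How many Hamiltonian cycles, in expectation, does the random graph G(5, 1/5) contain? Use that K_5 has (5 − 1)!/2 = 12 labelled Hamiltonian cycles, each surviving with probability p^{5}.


K_5 has (5 − 1)!/2 = 12 labelled Hamiltonian cycles.
For each such Hamiltonian cycle H, let X_H = 1 if all 5 edges of H are present in G. Then P[X_H = 1] = p^{5} = (1/5)^{5} = 1/3125.
By linearity of expectation: E[X] = Σ_H E[X_H] = 12 · p^{5} = 12 · 1/3125 = 12/3125.
Numerically: E[X] ≈ 0.00384.

E[X] = 12 · (1/5)^{5} = 12/3125 ≈ 0.00384.


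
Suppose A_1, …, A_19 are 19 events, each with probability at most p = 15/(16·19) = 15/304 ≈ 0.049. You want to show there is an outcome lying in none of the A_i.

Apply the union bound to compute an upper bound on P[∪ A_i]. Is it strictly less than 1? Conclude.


Union bound: P[∪_{i=1}^{19} A_i] ≤ Σ_i P[A_i] ≤ 19·p = 19·(15/304) = 15/16.
Numerically: 15/16 ≈ 0.938.
Is 15/16 < 1? YES.
Since P[∪ A_i] ≤ 15/16 < 1, the complement has P[∩ A_i^c] ≥ 1 − 15/16 = 1/16 > 0, so some outcome avoids every A_i.

19·p = 15/16 ≈ 0.938; existence CERTIFIED by the union bound.


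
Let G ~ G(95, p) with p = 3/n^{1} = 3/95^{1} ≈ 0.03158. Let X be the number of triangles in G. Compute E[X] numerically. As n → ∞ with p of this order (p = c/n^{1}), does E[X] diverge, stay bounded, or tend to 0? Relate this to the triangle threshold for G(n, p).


Number of potential triangles: C(95, 3) = 138415.
Each occurs with probability p³ ≈ (0.03158)³ ≈ 3.149147e-05.
By linearity: E[X] = C(95, 3)·p³ ≈ 138415 · 3.149147e-05 ≈ 4.3589.
Here α = 1, so p = 3/n is exactly at the triangle threshold p ~ 1/n. Asymptotically E[X] → c³/6 = 3³/6 = 9/2 ≈ 4.5000, a bounded constant. In this regime the triangle count is asymptotically Poisson(c³/6).

E[X] ≈ 4.3589; in regime p = Θ(1/n^{1}) E[X] stays bounded (at the triangle threshold p ~ 1/n).


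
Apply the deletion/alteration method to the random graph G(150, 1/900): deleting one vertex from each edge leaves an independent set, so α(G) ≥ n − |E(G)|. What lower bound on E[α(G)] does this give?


E[|E(G)|] = C(150, 2)·p = 11175 · (1/900) = 149/12.
E[α(G)] ≥ n − E[|E(G)|] = 150 − 149/12 = 1651/12.
Numerically: ≈ 137.583333.
(This is only a lower bound; the true E[α(G)] may be larger.)

E[α(G)] ≥ 1651/12 ≈ 137.583333.


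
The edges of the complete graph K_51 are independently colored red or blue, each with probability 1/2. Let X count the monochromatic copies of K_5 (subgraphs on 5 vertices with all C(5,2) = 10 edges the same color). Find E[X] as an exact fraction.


Let X = Σ_S X_S over the C(51, 5) = 2349060 subsets S of size 5, where X_S = 1 if the K_5 on S is monochromatic.
For a fixed S, the K_5 on S has C(5, 2) = 10 edges. P[all 10 edges red] = (1/2)^10, and likewise for blue, so P[monochromatic] = 2·(1/2)^10 = 2^{1 − 10} = 1/512.
By linearity of expectation: E[X] = C(51, 5) · 2^{1 − 10} = 2349060 · 1/512 = 587265/128.
Numerically: E[X] ≈ 4588.0078.

E[X] = C(51,5)·2^(1−C(5,2)) = 587265/128 ≈ 4588.0078.


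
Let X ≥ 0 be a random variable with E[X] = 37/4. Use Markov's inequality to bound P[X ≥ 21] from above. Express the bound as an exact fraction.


μ = E[X] = 37/4, a = 21.
Markov: P[X ≥ 21] ≤ μ/a = (37/4)/21 = 37/84.
Numerically: ≈ 0.4405.
(Since a = 21 > μ = 9.2500, the bound 37/84 is < 1 and informative.)

P[X ≥ 21] ≤ 37/84 ≈ 0.4405.
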